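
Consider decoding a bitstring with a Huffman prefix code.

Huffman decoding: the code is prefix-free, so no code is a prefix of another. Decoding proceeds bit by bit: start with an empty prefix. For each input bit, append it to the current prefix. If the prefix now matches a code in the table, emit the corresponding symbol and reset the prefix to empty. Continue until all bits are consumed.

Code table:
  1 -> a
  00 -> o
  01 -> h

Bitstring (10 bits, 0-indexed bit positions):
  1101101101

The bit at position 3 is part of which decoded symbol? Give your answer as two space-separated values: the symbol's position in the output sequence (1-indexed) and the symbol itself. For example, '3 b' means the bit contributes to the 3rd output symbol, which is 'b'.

Bit 0: prefix='1' -> emit 'a', reset
Bit 1: prefix='1' -> emit 'a', reset
Bit 2: prefix='0' (no match yet)
Bit 3: prefix='01' -> emit 'h', reset
Bit 4: prefix='1' -> emit 'a', reset
Bit 5: prefix='0' (no match yet)
Bit 6: prefix='01' -> emit 'h', reset
Bit 7: prefix='1' -> emit 'a', reset

Answer: 3 h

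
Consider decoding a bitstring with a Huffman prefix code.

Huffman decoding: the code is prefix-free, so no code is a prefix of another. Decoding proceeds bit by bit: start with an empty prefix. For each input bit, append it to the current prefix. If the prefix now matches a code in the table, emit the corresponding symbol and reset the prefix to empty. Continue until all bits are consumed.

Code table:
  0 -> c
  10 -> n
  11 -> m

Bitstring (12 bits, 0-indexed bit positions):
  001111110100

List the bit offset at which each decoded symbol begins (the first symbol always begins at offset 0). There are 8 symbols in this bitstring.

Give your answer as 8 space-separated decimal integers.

Bit 0: prefix='0' -> emit 'c', reset
Bit 1: prefix='0' -> emit 'c', reset
Bit 2: prefix='1' (no match yet)
Bit 3: prefix='11' -> emit 'm', reset
Bit 4: prefix='1' (no match yet)
Bit 5: prefix='11' -> emit 'm', reset
Bit 6: prefix='1' (no match yet)
Bit 7: prefix='11' -> emit 'm', reset
Bit 8: prefix='0' -> emit 'c', reset
Bit 9: prefix='1' (no match yet)
Bit 10: prefix='10' -> emit 'n', reset
Bit 11: prefix='0' -> emit 'c', reset

Answer: 0 1 2 4 6 8 9 11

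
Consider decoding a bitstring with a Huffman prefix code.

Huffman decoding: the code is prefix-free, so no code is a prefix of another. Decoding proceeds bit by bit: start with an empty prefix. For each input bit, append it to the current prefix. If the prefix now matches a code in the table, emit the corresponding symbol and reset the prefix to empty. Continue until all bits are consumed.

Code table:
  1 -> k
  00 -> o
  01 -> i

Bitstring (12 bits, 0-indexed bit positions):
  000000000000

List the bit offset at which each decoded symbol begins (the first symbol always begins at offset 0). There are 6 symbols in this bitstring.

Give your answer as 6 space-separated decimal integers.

Answer: 0 2 4 6 8 10

Derivation:
Bit 0: prefix='0' (no match yet)
Bit 1: prefix='00' -> emit 'o', reset
Bit 2: prefix='0' (no match yet)
Bit 3: prefix='00' -> emit 'o', reset
Bit 4: prefix='0' (no match yet)
Bit 5: prefix='00' -> emit 'o', reset
Bit 6: prefix='0' (no match yet)
Bit 7: prefix='00' -> emit 'o', reset
Bit 8: prefix='0' (no match yet)
Bit 9: prefix='00' -> emit 'o', reset
Bit 10: prefix='0' (no match yet)
Bit 11: prefix='00' -> emit 'o', reset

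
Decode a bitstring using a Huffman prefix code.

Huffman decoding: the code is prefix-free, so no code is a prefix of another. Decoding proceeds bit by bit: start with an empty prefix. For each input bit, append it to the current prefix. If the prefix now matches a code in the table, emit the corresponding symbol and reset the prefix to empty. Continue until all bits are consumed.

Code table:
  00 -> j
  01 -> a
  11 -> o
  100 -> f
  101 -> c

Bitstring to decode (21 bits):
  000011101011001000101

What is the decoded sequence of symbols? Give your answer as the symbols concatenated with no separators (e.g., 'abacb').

Answer: jjocaffaa

Derivation:
Bit 0: prefix='0' (no match yet)
Bit 1: prefix='00' -> emit 'j', reset
Bit 2: prefix='0' (no match yet)
Bit 3: prefix='00' -> emit 'j', reset
Bit 4: prefix='1' (no match yet)
Bit 5: prefix='11' -> emit 'o', reset
Bit 6: prefix='1' (no match yet)
Bit 7: prefix='10' (no match yet)
Bit 8: prefix='101' -> emit 'c', reset
Bit 9: prefix='0' (no match yet)
Bit 10: prefix='01' -> emit 'a', reset
Bit 11: prefix='1' (no match yet)
Bit 12: prefix='10' (no match yet)
Bit 13: prefix='100' -> emit 'f', reset
Bit 14: prefix='1' (no match yet)
Bit 15: prefix='10' (no match yet)
Bit 16: prefix='100' -> emit 'f', reset
Bit 17: prefix='0' (no match yet)
Bit 18: prefix='01' -> emit 'a', reset
Bit 19: prefix='0' (no match yet)
Bit 20: prefix='01' -> emit 'a', reset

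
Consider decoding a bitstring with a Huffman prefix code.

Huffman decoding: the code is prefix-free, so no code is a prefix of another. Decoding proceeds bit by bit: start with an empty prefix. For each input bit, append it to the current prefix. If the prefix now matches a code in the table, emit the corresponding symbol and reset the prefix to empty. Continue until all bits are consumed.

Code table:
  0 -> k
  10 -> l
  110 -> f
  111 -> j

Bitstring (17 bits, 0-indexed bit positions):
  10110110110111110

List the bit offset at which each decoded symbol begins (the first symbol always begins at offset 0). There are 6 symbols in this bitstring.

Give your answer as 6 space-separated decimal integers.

Answer: 0 2 5 8 11 14

Derivation:
Bit 0: prefix='1' (no match yet)
Bit 1: prefix='10' -> emit 'l', reset
Bit 2: prefix='1' (no match yet)
Bit 3: prefix='11' (no match yet)
Bit 4: prefix='110' -> emit 'f', reset
Bit 5: prefix='1' (no match yet)
Bit 6: prefix='11' (no match yet)
Bit 7: prefix='110' -> emit 'f', reset
Bit 8: prefix='1' (no match yet)
Bit 9: prefix='11' (no match yet)
Bit 10: prefix='110' -> emit 'f', reset
Bit 11: prefix='1' (no match yet)
Bit 12: prefix='11' (no match yet)
Bit 13: prefix='111' -> emit 'j', reset
Bit 14: prefix='1' (no match yet)
Bit 15: prefix='11' (no match yet)
Bit 16: prefix='110' -> emit 'f', reset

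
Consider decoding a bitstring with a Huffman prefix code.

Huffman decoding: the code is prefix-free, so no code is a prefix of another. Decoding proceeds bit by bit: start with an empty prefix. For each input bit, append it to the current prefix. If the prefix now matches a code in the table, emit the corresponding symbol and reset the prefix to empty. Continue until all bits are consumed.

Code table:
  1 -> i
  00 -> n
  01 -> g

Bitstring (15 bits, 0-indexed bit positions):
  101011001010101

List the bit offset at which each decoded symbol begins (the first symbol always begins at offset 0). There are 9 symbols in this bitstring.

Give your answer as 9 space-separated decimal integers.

Bit 0: prefix='1' -> emit 'i', reset
Bit 1: prefix='0' (no match yet)
Bit 2: prefix='01' -> emit 'g', reset
Bit 3: prefix='0' (no match yet)
Bit 4: prefix='01' -> emit 'g', reset
Bit 5: prefix='1' -> emit 'i', reset
Bit 6: prefix='0' (no match yet)
Bit 7: prefix='00' -> emit 'n', reset
Bit 8: prefix='1' -> emit 'i', reset
Bit 9: prefix='0' (no match yet)
Bit 10: prefix='01' -> emit 'g', reset
Bit 11: prefix='0' (no match yet)
Bit 12: prefix='01' -> emit 'g', reset
Bit 13: prefix='0' (no match yet)
Bit 14: prefix='01' -> emit 'g', reset

Answer: 0 1 3 5 6 8 9 11 13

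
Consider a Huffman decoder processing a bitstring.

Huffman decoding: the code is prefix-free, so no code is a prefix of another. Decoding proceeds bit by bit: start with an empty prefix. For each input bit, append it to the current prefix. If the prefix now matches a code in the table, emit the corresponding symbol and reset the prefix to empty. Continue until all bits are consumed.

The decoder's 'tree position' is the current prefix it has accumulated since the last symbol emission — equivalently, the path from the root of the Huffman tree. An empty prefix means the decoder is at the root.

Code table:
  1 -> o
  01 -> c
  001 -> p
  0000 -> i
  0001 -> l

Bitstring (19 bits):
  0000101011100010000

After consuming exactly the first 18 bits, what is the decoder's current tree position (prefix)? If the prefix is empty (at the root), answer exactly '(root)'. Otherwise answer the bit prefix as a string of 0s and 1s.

Answer: 000

Derivation:
Bit 0: prefix='0' (no match yet)
Bit 1: prefix='00' (no match yet)
Bit 2: prefix='000' (no match yet)
Bit 3: prefix='0000' -> emit 'i', reset
Bit 4: prefix='1' -> emit 'o', reset
Bit 5: prefix='0' (no match yet)
Bit 6: prefix='01' -> emit 'c', reset
Bit 7: prefix='0' (no match yet)
Bit 8: prefix='01' -> emit 'c', reset
Bit 9: prefix='1' -> emit 'o', reset
Bit 10: prefix='1' -> emit 'o', reset
Bit 11: prefix='0' (no match yet)
Bit 12: prefix='00' (no match yet)
Bit 13: prefix='000' (no match yet)
Bit 14: prefix='0001' -> emit 'l', reset
Bit 15: prefix='0' (no match yet)
Bit 16: prefix='00' (no match yet)
Bit 17: prefix='000' (no match yet)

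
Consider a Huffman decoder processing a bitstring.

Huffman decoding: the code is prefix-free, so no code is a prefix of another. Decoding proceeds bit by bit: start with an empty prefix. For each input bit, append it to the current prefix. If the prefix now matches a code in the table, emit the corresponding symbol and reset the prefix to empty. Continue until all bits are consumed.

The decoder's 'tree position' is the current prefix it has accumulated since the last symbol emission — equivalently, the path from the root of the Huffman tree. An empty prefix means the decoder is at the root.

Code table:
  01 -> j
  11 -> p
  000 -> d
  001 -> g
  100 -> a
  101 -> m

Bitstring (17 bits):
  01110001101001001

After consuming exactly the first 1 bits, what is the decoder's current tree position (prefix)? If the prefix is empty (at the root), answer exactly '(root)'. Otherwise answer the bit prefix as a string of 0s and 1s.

Bit 0: prefix='0' (no match yet)

Answer: 0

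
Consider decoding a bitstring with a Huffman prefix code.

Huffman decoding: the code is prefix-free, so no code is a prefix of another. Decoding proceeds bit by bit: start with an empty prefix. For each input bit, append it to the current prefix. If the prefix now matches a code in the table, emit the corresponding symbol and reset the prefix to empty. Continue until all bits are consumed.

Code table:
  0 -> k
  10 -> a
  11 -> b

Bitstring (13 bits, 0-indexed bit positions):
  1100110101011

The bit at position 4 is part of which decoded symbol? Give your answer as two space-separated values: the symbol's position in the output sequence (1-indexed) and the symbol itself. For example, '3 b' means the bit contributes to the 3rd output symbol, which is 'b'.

Bit 0: prefix='1' (no match yet)
Bit 1: prefix='11' -> emit 'b', reset
Bit 2: prefix='0' -> emit 'k', reset
Bit 3: prefix='0' -> emit 'k', reset
Bit 4: prefix='1' (no match yet)
Bit 5: prefix='11' -> emit 'b', reset
Bit 6: prefix='0' -> emit 'k', reset
Bit 7: prefix='1' (no match yet)
Bit 8: prefix='10' -> emit 'a', reset

Answer: 4 b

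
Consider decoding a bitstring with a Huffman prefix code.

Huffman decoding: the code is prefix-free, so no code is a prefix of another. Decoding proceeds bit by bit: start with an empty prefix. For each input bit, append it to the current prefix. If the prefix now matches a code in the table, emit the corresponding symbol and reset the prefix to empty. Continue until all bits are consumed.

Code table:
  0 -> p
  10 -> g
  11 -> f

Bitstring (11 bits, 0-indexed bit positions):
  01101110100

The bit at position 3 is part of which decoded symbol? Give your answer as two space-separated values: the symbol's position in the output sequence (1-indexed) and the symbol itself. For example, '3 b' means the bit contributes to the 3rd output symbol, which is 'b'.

Bit 0: prefix='0' -> emit 'p', reset
Bit 1: prefix='1' (no match yet)
Bit 2: prefix='11' -> emit 'f', reset
Bit 3: prefix='0' -> emit 'p', reset
Bit 4: prefix='1' (no match yet)
Bit 5: prefix='11' -> emit 'f', reset
Bit 6: prefix='1' (no match yet)
Bit 7: prefix='10' -> emit 'g', reset

Answer: 3 p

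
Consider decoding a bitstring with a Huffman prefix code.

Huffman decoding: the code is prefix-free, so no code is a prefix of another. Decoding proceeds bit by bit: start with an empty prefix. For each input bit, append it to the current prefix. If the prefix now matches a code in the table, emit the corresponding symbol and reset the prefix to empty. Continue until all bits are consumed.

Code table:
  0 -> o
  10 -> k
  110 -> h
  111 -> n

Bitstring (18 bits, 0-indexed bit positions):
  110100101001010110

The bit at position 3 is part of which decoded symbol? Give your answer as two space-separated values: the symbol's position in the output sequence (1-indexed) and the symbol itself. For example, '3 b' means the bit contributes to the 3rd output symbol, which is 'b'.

Answer: 2 k

Derivation:
Bit 0: prefix='1' (no match yet)
Bit 1: prefix='11' (no match yet)
Bit 2: prefix='110' -> emit 'h', reset
Bit 3: prefix='1' (no match yet)
Bit 4: prefix='10' -> emit 'k', reset
Bit 5: prefix='0' -> emit 'o', reset
Bit 6: prefix='1' (no match yet)
Bit 7: prefix='10' -> emit 'k', reset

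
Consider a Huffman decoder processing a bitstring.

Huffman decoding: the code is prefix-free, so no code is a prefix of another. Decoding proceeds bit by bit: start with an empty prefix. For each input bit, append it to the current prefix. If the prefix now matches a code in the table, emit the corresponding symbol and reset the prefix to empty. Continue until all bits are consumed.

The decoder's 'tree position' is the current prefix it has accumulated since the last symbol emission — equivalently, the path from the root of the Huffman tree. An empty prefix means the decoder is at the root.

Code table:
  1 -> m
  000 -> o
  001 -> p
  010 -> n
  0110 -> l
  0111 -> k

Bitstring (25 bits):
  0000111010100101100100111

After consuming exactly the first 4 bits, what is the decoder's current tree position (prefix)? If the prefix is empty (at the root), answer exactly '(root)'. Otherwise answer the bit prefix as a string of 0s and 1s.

Bit 0: prefix='0' (no match yet)
Bit 1: prefix='00' (no match yet)
Bit 2: prefix='000' -> emit 'o', reset
Bit 3: prefix='0' (no match yet)

Answer: 0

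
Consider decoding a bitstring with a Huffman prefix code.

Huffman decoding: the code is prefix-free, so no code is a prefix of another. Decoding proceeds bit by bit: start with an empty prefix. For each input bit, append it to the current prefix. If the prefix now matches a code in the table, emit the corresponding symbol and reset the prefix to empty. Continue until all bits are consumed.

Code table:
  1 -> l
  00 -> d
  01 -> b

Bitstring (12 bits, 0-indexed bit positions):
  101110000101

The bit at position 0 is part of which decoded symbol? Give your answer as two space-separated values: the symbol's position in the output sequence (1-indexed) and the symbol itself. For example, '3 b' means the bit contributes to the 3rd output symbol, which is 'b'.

Bit 0: prefix='1' -> emit 'l', reset
Bit 1: prefix='0' (no match yet)
Bit 2: prefix='01' -> emit 'b', reset
Bit 3: prefix='1' -> emit 'l', reset
Bit 4: prefix='1' -> emit 'l', reset

Answer: 1 l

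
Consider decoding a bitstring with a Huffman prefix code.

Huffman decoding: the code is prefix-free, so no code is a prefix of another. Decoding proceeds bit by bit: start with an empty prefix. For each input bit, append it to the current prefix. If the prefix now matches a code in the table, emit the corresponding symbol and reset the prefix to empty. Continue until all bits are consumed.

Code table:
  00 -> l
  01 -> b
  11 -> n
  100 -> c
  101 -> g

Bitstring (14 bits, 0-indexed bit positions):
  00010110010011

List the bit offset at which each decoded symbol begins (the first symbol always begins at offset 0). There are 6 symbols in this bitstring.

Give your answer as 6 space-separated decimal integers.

Bit 0: prefix='0' (no match yet)
Bit 1: prefix='00' -> emit 'l', reset
Bit 2: prefix='0' (no match yet)
Bit 3: prefix='01' -> emit 'b', reset
Bit 4: prefix='0' (no match yet)
Bit 5: prefix='01' -> emit 'b', reset
Bit 6: prefix='1' (no match yet)
Bit 7: prefix='10' (no match yet)
Bit 8: prefix='100' -> emit 'c', reset
Bit 9: prefix='1' (no match yet)
Bit 10: prefix='10' (no match yet)
Bit 11: prefix='100' -> emit 'c', reset
Bit 12: prefix='1' (no match yet)
Bit 13: prefix='11' -> emit 'n', reset

Answer: 0 2 4 6 9 12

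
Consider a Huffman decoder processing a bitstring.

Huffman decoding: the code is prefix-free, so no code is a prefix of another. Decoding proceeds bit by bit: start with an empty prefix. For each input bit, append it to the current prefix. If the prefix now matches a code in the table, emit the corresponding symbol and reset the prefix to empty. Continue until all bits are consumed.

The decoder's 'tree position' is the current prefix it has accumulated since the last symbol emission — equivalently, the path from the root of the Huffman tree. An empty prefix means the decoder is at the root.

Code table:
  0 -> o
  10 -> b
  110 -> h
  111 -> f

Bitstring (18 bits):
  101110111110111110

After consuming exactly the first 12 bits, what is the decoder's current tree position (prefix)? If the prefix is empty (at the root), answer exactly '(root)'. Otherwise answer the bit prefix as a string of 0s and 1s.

Bit 0: prefix='1' (no match yet)
Bit 1: prefix='10' -> emit 'b', reset
Bit 2: prefix='1' (no match yet)
Bit 3: prefix='11' (no match yet)
Bit 4: prefix='111' -> emit 'f', reset
Bit 5: prefix='0' -> emit 'o', reset
Bit 6: prefix='1' (no match yet)
Bit 7: prefix='11' (no match yet)
Bit 8: prefix='111' -> emit 'f', reset
Bit 9: prefix='1' (no match yet)
Bit 10: prefix='11' (no match yet)
Bit 11: prefix='110' -> emit 'h', reset

Answer: (root)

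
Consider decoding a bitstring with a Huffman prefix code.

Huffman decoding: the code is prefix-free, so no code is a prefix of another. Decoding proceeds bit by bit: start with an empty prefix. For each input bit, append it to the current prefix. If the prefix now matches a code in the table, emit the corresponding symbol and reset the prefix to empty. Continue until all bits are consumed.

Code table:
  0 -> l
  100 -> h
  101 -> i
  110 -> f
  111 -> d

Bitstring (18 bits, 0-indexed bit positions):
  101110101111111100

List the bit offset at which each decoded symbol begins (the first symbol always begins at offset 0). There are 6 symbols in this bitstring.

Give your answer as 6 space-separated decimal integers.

Answer: 0 3 6 9 12 15

Derivation:
Bit 0: prefix='1' (no match yet)
Bit 1: prefix='10' (no match yet)
Bit 2: prefix='101' -> emit 'i', reset
Bit 3: prefix='1' (no match yet)
Bit 4: prefix='11' (no match yet)
Bit 5: prefix='110' -> emit 'f', reset
Bit 6: prefix='1' (no match yet)
Bit 7: prefix='10' (no match yet)
Bit 8: prefix='101' -> emit 'i', reset
Bit 9: prefix='1' (no match yet)
Bit 10: prefix='11' (no match yet)
Bit 11: prefix='111' -> emit 'd', reset
Bit 12: prefix='1' (no match yet)
Bit 13: prefix='11' (no match yet)
Bit 14: prefix='111' -> emit 'd', reset
Bit 15: prefix='1' (no match yet)
Bit 16: prefix='10' (no match yet)
Bit 17: prefix='100' -> emit 'h', reset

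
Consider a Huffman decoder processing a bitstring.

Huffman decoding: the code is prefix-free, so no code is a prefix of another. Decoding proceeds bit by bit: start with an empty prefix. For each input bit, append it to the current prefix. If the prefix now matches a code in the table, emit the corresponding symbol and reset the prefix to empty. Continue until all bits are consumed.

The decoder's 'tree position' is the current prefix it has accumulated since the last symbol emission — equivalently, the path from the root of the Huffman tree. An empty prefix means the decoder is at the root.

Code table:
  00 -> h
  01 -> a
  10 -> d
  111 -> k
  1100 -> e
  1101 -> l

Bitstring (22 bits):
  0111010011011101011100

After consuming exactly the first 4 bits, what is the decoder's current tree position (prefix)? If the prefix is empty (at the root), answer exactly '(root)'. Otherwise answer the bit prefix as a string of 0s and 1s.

Bit 0: prefix='0' (no match yet)
Bit 1: prefix='01' -> emit 'a', reset
Bit 2: prefix='1' (no match yet)
Bit 3: prefix='11' (no match yet)

Answer: 11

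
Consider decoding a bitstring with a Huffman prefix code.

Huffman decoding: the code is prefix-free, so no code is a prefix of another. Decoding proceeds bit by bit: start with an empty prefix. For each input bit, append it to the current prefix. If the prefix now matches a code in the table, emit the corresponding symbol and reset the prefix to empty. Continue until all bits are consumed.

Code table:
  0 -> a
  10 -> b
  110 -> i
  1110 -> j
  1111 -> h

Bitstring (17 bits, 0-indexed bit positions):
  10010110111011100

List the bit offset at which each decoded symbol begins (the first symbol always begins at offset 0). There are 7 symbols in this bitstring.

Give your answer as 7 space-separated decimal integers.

Bit 0: prefix='1' (no match yet)
Bit 1: prefix='10' -> emit 'b', reset
Bit 2: prefix='0' -> emit 'a', reset
Bit 3: prefix='1' (no match yet)
Bit 4: prefix='10' -> emit 'b', reset
Bit 5: prefix='1' (no match yet)
Bit 6: prefix='11' (no match yet)
Bit 7: prefix='110' -> emit 'i', reset
Bit 8: prefix='1' (no match yet)
Bit 9: prefix='11' (no match yet)
Bit 10: prefix='111' (no match yet)
Bit 11: prefix='1110' -> emit 'j', reset
Bit 12: prefix='1' (no match yet)
Bit 13: prefix='11' (no match yet)
Bit 14: prefix='111' (no match yet)
Bit 15: prefix='1110' -> emit 'j', reset
Bit 16: prefix='0' -> emit 'a', reset

Answer: 0 2 3 5 8 12 16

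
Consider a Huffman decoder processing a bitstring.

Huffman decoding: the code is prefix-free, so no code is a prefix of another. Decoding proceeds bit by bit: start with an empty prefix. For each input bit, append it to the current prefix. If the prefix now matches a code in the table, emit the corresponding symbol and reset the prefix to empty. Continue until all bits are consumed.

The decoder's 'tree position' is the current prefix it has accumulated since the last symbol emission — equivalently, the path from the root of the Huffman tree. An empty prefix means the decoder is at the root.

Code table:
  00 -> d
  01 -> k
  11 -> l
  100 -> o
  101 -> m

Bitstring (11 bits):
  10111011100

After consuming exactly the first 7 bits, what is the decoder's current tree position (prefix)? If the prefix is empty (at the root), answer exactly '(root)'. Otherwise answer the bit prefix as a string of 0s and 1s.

Bit 0: prefix='1' (no match yet)
Bit 1: prefix='10' (no match yet)
Bit 2: prefix='101' -> emit 'm', reset
Bit 3: prefix='1' (no match yet)
Bit 4: prefix='11' -> emit 'l', reset
Bit 5: prefix='0' (no match yet)
Bit 6: prefix='01' -> emit 'k', reset

Answer: (root)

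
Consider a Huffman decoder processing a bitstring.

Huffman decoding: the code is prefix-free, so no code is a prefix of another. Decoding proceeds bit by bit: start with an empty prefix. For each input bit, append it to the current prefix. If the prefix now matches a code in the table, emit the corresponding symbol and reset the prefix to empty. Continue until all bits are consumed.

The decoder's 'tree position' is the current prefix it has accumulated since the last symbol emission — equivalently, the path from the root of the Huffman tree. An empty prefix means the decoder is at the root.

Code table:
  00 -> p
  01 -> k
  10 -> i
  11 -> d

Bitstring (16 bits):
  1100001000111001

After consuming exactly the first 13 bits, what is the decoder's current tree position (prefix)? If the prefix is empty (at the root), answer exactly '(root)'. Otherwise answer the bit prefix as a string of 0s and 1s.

Answer: 1

Derivation:
Bit 0: prefix='1' (no match yet)
Bit 1: prefix='11' -> emit 'd', reset
Bit 2: prefix='0' (no match yet)
Bit 3: prefix='00' -> emit 'p', reset
Bit 4: prefix='0' (no match yet)
Bit 5: prefix='00' -> emit 'p', reset
Bit 6: prefix='1' (no match yet)
Bit 7: prefix='10' -> emit 'i', reset
Bit 8: prefix='0' (no match yet)
Bit 9: prefix='00' -> emit 'p', reset
Bit 10: prefix='1' (no match yet)
Bit 11: prefix='11' -> emit 'd', reset
Bit 12: prefix='1' (no match yet)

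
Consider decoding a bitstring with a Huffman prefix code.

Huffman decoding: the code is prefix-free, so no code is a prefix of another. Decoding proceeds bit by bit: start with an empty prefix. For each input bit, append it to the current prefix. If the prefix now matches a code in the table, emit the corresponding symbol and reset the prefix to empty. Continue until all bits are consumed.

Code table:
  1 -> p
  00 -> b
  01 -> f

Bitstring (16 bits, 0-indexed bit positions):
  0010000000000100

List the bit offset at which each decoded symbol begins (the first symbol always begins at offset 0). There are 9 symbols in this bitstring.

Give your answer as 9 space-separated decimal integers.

Bit 0: prefix='0' (no match yet)
Bit 1: prefix='00' -> emit 'b', reset
Bit 2: prefix='1' -> emit 'p', reset
Bit 3: prefix='0' (no match yet)
Bit 4: prefix='00' -> emit 'b', reset
Bit 5: prefix='0' (no match yet)
Bit 6: prefix='00' -> emit 'b', reset
Bit 7: prefix='0' (no match yet)
Bit 8: prefix='00' -> emit 'b', reset
Bit 9: prefix='0' (no match yet)
Bit 10: prefix='00' -> emit 'b', reset
Bit 11: prefix='0' (no match yet)
Bit 12: prefix='00' -> emit 'b', reset
Bit 13: prefix='1' -> emit 'p', reset
Bit 14: prefix='0' (no match yet)
Bit 15: prefix='00' -> emit 'b', reset

Answer: 0 2 3 5 7 9 11 13 14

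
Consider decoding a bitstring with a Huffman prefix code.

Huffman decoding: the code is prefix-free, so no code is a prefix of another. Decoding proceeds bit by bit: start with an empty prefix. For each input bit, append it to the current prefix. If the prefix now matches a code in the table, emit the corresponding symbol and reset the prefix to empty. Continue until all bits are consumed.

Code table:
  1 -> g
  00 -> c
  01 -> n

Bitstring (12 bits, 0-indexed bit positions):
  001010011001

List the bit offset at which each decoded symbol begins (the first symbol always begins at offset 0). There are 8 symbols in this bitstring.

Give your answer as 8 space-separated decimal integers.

Bit 0: prefix='0' (no match yet)
Bit 1: prefix='00' -> emit 'c', reset
Bit 2: prefix='1' -> emit 'g', reset
Bit 3: prefix='0' (no match yet)
Bit 4: prefix='01' -> emit 'n', reset
Bit 5: prefix='0' (no match yet)
Bit 6: prefix='00' -> emit 'c', reset
Bit 7: prefix='1' -> emit 'g', reset
Bit 8: prefix='1' -> emit 'g', reset
Bit 9: prefix='0' (no match yet)
Bit 10: prefix='00' -> emit 'c', reset
Bit 11: prefix='1' -> emit 'g', reset

Answer: 0 2 3 5 7 8 9 11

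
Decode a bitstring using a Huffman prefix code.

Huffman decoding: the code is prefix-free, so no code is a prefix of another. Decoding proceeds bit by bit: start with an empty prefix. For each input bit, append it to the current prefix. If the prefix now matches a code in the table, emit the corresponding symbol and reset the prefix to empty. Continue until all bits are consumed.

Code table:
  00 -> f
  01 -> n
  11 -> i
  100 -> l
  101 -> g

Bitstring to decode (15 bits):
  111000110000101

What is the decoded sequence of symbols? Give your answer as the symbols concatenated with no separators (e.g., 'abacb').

Bit 0: prefix='1' (no match yet)
Bit 1: prefix='11' -> emit 'i', reset
Bit 2: prefix='1' (no match yet)
Bit 3: prefix='10' (no match yet)
Bit 4: prefix='100' -> emit 'l', reset
Bit 5: prefix='0' (no match yet)
Bit 6: prefix='01' -> emit 'n', reset
Bit 7: prefix='1' (no match yet)
Bit 8: prefix='10' (no match yet)
Bit 9: prefix='100' -> emit 'l', reset
Bit 10: prefix='0' (no match yet)
Bit 11: prefix='00' -> emit 'f', reset
Bit 12: prefix='1' (no match yet)
Bit 13: prefix='10' (no match yet)
Bit 14: prefix='101' -> emit 'g', reset

Answer: ilnlfg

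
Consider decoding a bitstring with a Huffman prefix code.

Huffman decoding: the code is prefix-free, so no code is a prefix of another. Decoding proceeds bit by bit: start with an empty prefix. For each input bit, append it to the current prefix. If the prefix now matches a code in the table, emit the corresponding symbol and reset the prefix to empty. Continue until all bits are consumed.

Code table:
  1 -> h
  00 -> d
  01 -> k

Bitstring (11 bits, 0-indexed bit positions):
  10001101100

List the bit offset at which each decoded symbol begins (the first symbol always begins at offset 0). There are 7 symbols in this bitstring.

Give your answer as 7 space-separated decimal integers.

Answer: 0 1 3 5 6 8 9

Derivation:
Bit 0: prefix='1' -> emit 'h', reset
Bit 1: prefix='0' (no match yet)
Bit 2: prefix='00' -> emit 'd', reset
Bit 3: prefix='0' (no match yet)
Bit 4: prefix='01' -> emit 'k', reset
Bit 5: prefix='1' -> emit 'h', reset
Bit 6: prefix='0' (no match yet)
Bit 7: prefix='01' -> emit 'k', reset
Bit 8: prefix='1' -> emit 'h', reset
Bit 9: prefix='0' (no match yet)
Bit 10: prefix='00' -> emit 'd', reset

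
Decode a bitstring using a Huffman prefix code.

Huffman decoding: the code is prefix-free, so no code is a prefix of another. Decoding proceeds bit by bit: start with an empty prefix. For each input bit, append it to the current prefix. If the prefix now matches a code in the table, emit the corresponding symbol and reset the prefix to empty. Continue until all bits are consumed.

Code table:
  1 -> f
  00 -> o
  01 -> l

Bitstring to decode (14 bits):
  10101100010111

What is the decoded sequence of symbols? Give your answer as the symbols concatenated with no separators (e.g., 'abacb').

Answer: fllfollff

Derivation:
Bit 0: prefix='1' -> emit 'f', reset
Bit 1: prefix='0' (no match yet)
Bit 2: prefix='01' -> emit 'l', reset
Bit 3: prefix='0' (no match yet)
Bit 4: prefix='01' -> emit 'l', reset
Bit 5: prefix='1' -> emit 'f', reset
Bit 6: prefix='0' (no match yet)
Bit 7: prefix='00' -> emit 'o', reset
Bit 8: prefix='0' (no match yet)
Bit 9: prefix='01' -> emit 'l', reset
Bit 10: prefix='0' (no match yet)
Bit 11: prefix='01' -> emit 'l', reset
Bit 12: prefix='1' -> emit 'f', reset
Bit 13: prefix='1' -> emit 'f', reset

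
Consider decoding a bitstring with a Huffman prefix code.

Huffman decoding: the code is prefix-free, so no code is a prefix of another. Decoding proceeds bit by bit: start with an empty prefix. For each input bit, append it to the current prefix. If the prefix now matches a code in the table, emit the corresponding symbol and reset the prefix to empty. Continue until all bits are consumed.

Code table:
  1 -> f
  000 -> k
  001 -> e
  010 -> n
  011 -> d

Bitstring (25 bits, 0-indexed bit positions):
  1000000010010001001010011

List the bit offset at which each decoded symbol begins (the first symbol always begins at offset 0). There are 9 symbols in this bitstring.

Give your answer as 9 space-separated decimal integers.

Answer: 0 1 4 7 10 13 16 19 22

Derivation:
Bit 0: prefix='1' -> emit 'f', reset
Bit 1: prefix='0' (no match yet)
Bit 2: prefix='00' (no match yet)
Bit 3: prefix='000' -> emit 'k', reset
Bit 4: prefix='0' (no match yet)
Bit 5: prefix='00' (no match yet)
Bit 6: prefix='000' -> emit 'k', reset
Bit 7: prefix='0' (no match yet)
Bit 8: prefix='01' (no match yet)
Bit 9: prefix='010' -> emit 'n', reset
Bit 10: prefix='0' (no match yet)
Bit 11: prefix='01' (no match yet)
Bit 12: prefix='010' -> emit 'n', reset
Bit 13: prefix='0' (no match yet)
Bit 14: prefix='00' (no match yet)
Bit 15: prefix='001' -> emit 'e', reset
Bit 16: prefix='0' (no match yet)
Bit 17: prefix='00' (no match yet)
Bit 18: prefix='001' -> emit 'e', reset
Bit 19: prefix='0' (no match yet)
Bit 20: prefix='01' (no match yet)
Bit 21: prefix='010' -> emit 'n', reset
Bit 22: prefix='0' (no match yet)
Bit 23: prefix='01' (no match yet)
Bit 24: prefix='011' -> emit 'd', reset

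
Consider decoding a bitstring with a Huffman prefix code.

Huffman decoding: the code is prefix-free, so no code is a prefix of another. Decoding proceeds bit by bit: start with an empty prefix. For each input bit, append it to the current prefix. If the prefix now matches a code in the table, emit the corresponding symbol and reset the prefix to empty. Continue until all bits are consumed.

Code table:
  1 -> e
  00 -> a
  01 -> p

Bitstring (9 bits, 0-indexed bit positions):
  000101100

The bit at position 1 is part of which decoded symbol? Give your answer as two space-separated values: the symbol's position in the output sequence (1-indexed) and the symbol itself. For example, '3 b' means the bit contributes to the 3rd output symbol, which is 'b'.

Bit 0: prefix='0' (no match yet)
Bit 1: prefix='00' -> emit 'a', reset
Bit 2: prefix='0' (no match yet)
Bit 3: prefix='01' -> emit 'p', reset
Bit 4: prefix='0' (no match yet)
Bit 5: prefix='01' -> emit 'p', reset

Answer: 1 a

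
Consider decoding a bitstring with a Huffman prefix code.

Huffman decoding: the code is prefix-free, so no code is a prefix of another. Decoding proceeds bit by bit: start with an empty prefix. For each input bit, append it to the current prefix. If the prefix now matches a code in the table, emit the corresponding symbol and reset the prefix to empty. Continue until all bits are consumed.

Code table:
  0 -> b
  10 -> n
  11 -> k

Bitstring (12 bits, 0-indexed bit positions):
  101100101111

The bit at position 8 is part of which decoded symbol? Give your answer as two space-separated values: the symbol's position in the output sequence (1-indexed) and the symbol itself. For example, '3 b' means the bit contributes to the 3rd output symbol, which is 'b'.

Answer: 6 k

Derivation:
Bit 0: prefix='1' (no match yet)
Bit 1: prefix='10' -> emit 'n', reset
Bit 2: prefix='1' (no match yet)
Bit 3: prefix='11' -> emit 'k', reset
Bit 4: prefix='0' -> emit 'b', reset
Bit 5: prefix='0' -> emit 'b', reset
Bit 6: prefix='1' (no match yet)
Bit 7: prefix='10' -> emit 'n', reset
Bit 8: prefix='1' (no match yet)
Bit 9: prefix='11' -> emit 'k', reset
Bit 10: prefix='1' (no match yet)
Bit 11: prefix='11' -> emit 'k', reset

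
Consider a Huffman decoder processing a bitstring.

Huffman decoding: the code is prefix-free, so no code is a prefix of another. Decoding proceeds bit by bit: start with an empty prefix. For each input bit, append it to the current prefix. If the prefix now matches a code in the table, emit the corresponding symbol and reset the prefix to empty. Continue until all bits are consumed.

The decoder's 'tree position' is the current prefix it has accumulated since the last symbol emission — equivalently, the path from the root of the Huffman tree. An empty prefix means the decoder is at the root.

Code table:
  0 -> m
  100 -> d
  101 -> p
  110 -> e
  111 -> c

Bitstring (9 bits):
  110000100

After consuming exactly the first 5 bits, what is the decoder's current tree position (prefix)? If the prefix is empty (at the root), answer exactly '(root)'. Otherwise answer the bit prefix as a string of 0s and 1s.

Bit 0: prefix='1' (no match yet)
Bit 1: prefix='11' (no match yet)
Bit 2: prefix='110' -> emit 'e', reset
Bit 3: prefix='0' -> emit 'm', reset
Bit 4: prefix='0' -> emit 'm', reset

Answer: (root)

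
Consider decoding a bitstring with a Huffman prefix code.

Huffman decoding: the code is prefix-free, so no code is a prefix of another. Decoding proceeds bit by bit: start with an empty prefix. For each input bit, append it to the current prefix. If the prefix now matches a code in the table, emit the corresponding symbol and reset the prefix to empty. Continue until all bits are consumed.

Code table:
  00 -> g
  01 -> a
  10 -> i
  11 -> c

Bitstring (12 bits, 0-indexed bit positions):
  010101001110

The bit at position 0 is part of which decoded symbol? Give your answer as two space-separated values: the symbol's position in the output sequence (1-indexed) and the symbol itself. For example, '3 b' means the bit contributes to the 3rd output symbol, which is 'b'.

Bit 0: prefix='0' (no match yet)
Bit 1: prefix='01' -> emit 'a', reset
Bit 2: prefix='0' (no match yet)
Bit 3: prefix='01' -> emit 'a', reset
Bit 4: prefix='0' (no match yet)

Answer: 1 a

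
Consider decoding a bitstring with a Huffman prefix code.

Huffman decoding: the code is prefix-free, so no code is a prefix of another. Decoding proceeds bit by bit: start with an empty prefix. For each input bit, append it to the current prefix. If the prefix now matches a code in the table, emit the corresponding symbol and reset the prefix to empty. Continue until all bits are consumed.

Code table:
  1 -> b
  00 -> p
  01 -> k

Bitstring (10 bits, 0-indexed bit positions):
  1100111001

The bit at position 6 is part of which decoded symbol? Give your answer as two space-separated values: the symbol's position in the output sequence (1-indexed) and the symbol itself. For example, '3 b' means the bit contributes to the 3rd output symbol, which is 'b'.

Answer: 6 b

Derivation:
Bit 0: prefix='1' -> emit 'b', reset
Bit 1: prefix='1' -> emit 'b', reset
Bit 2: prefix='0' (no match yet)
Bit 3: prefix='00' -> emit 'p', reset
Bit 4: prefix='1' -> emit 'b', reset
Bit 5: prefix='1' -> emit 'b', reset
Bit 6: prefix='1' -> emit 'b', reset
Bit 7: prefix='0' (no match yet)
Bit 8: prefix='00' -> emit 'p', reset
Bit 9: prefix='1' -> emit 'b', reset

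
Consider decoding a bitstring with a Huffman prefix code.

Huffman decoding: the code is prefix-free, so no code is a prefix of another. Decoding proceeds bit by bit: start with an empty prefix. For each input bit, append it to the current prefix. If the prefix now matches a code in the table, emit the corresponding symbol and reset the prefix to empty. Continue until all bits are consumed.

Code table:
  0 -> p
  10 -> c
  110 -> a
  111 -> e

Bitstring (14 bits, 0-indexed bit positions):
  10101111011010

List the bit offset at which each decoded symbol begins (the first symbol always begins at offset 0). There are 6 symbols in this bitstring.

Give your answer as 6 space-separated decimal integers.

Bit 0: prefix='1' (no match yet)
Bit 1: prefix='10' -> emit 'c', reset
Bit 2: prefix='1' (no match yet)
Bit 3: prefix='10' -> emit 'c', reset
Bit 4: prefix='1' (no match yet)
Bit 5: prefix='11' (no match yet)
Bit 6: prefix='111' -> emit 'e', reset
Bit 7: prefix='1' (no match yet)
Bit 8: prefix='10' -> emit 'c', reset
Bit 9: prefix='1' (no match yet)
Bit 10: prefix='11' (no match yet)
Bit 11: prefix='110' -> emit 'a', reset
Bit 12: prefix='1' (no match yet)
Bit 13: prefix='10' -> emit 'c', reset

Answer: 0 2 4 7 9 12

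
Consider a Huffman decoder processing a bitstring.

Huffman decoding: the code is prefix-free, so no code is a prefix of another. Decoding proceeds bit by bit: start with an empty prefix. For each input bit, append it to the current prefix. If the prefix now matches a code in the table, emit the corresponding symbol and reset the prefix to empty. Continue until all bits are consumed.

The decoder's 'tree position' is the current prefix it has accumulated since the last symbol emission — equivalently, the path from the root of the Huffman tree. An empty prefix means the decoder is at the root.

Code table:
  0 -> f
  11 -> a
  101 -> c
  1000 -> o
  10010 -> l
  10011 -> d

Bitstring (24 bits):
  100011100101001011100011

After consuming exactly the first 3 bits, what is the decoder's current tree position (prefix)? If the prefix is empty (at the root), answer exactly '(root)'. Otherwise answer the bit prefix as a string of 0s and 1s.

Bit 0: prefix='1' (no match yet)
Bit 1: prefix='10' (no match yet)
Bit 2: prefix='100' (no match yet)

Answer: 100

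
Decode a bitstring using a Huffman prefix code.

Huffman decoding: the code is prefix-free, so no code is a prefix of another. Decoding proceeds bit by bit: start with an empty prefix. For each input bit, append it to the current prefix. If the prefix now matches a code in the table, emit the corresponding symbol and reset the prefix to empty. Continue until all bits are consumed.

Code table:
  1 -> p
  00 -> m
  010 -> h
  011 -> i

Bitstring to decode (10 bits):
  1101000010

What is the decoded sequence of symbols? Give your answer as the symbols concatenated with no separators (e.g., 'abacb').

Answer: pphmh

Derivation:
Bit 0: prefix='1' -> emit 'p', reset
Bit 1: prefix='1' -> emit 'p', reset
Bit 2: prefix='0' (no match yet)
Bit 3: prefix='01' (no match yet)
Bit 4: prefix='010' -> emit 'h', reset
Bit 5: prefix='0' (no match yet)
Bit 6: prefix='00' -> emit 'm', reset
Bit 7: prefix='0' (no match yet)
Bit 8: prefix='01' (no match yet)
Bit 9: prefix='010' -> emit 'h', reset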